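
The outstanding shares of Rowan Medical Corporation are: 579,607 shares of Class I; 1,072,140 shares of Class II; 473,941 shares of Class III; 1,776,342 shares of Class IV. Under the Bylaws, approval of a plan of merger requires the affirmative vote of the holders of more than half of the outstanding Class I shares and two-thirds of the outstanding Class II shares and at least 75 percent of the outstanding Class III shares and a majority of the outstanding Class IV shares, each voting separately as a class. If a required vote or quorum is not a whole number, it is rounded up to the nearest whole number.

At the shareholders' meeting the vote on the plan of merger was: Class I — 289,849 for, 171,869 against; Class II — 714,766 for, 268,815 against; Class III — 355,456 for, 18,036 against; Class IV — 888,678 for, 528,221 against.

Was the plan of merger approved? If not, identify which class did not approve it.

Approved — every class gave the required vote.

Class I: a majority of 579607 is 289804; 289,804 required, 289,849 in favor — approved.
Class II: 2/3 of 1072140 = 714760; 714,760 required, 714,766 in favor — approved.
Class III: 3/4 of 473941 = 355455.75, rounded up to 355456; 355,456 required, 355,456 in favor — approved.
Class IV: a majority of 1776342 is 888172; 888,172 required, 888,678 in favor — approved.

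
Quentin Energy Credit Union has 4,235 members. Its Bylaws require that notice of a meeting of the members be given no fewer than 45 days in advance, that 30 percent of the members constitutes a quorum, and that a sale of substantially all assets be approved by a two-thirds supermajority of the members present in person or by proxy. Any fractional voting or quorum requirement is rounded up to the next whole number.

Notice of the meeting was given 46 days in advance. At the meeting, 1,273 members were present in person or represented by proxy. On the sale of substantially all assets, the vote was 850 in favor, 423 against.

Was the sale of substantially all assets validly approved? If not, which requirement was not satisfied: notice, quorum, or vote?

Notice: 46 days given; 45 required. Satisfied.
Quorum: 30% of 4,235 = 1,270.50, rounded up to 1,271; 1,273 present. Satisfied.
Vote: requires two-thirds of those present (1,273); 2/3 of 1273 = 848.67, rounded up to 849, so 849 needed; 850 in favor. Satisfied.

Valid — all requirements satisfied.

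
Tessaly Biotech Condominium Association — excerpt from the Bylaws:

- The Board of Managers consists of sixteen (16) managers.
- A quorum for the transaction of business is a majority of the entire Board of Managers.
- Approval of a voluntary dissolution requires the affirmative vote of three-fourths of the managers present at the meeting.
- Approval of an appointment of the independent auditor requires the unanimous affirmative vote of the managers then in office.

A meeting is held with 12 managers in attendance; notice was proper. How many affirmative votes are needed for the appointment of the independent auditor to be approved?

The appointment of the independent auditor requires the unanimous vote of the managers then in office (16).
Unanimous means all 16.
(Only 12 can vote, so the appointment of the independent auditor cannot pass at this meeting, but the required vote is still 16.)

16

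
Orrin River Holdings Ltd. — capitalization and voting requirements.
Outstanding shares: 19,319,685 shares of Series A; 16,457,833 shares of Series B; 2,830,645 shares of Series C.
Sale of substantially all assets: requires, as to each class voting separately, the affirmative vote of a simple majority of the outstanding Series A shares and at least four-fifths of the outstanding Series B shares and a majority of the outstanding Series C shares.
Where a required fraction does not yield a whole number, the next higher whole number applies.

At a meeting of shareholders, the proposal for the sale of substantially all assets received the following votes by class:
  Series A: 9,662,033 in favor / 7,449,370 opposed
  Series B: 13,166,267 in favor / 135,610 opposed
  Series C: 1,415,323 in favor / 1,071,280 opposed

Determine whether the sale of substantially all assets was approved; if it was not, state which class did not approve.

Series A: a majority of 19319685 is 9659843; 9,659,843 required, 9,662,033 in favor — approved.
Series B: 4/5 of 16457833 = 13166266.40, rounded up to 13166267; 13,166,267 required, 13,166,267 in favor — approved.
Series C: a majority of 2830645 is 1415323; 1,415,323 required, 1,415,323 in favor — approved.

Approved — every class gave the required vote.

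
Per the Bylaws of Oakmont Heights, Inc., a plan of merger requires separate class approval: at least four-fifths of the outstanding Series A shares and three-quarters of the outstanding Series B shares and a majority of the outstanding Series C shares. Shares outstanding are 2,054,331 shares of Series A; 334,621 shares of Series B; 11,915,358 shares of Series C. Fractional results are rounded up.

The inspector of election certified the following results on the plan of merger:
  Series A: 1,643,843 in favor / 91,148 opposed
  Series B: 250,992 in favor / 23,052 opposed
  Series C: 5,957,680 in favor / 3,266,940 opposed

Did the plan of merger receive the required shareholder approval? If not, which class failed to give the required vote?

Approved — every class gave the required vote.

Series A: 4/5 of 2054331 = 1643464.80, rounded up to 1643465; 1,643,465 required, 1,643,843 in favor — approved.
Series B: 3/4 of 334621 = 250965.75, rounded up to 250966; 250,966 required, 250,992 in favor — approved.
Series C: a majority of 11915358 is 5957680; 5,957,680 required, 5,957,680 in favor — approved.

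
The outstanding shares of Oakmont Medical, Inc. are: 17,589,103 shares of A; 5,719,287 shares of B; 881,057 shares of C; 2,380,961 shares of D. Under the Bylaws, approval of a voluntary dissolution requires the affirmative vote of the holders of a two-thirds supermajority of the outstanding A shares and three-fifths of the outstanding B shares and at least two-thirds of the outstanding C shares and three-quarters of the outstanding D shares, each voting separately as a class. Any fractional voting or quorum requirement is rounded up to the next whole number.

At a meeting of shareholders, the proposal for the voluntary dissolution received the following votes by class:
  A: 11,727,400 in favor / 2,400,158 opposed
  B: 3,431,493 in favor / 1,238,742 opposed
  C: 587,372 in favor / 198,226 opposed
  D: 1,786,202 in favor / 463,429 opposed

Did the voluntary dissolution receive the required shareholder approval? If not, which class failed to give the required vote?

A: 2/3 of 17589103 = 11726068.67, rounded up to 11726069; 11,726,069 required, 11,727,400 in favor — approved.
B: 3/5 of 5719287 = 3431572.20, rounded up to 3431573; 3,431,573 required, 3,431,493 in favor — not approved.
C: 2/3 of 881057 = 587371.33, rounded up to 587372; 587,372 required, 587,372 in favor — approved.
D: 3/4 of 2380961 = 1785720.75, rounded up to 1785721; 1,785,721 required, 1,786,202 in favor — approved.

Not approved — the B shares did not give the required vote.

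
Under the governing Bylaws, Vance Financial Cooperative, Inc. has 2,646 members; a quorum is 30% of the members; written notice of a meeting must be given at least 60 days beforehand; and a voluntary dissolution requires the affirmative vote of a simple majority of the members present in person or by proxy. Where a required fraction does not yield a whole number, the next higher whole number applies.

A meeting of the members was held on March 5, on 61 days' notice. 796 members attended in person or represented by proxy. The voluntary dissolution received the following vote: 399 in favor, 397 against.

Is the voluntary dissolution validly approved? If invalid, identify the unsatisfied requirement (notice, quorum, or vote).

Valid — all requirements satisfied.

Notice: 61 days given; 60 required. Satisfied.
Quorum: 30% of 2,646 = 793.80, rounded up to 794; 796 present. Satisfied.
Vote: requires a majority of those present (796); a majority of 796 is 399, so 399 needed; 399 in favor. Satisfied.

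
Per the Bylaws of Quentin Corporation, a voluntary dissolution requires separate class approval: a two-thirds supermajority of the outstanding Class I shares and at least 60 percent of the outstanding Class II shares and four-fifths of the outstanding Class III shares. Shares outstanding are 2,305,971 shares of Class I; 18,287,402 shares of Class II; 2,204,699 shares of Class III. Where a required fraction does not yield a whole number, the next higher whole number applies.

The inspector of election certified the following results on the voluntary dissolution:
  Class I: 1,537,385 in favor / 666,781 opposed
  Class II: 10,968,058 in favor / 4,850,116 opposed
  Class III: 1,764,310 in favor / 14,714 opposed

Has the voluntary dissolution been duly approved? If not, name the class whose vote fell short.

Not approved — the Class II shares did not give the required vote.

Class I: 2/3 of 2305971 = 1537314; 1,537,314 required, 1,537,385 in favor — approved.
Class II: 3/5 of 18287402 = 10972441.20, rounded up to 10972442; 10,972,442 required, 10,968,058 in favor — not approved.
Class III: 4/5 of 2204699 = 1763759.20, rounded up to 1763760; 1,763,760 required, 1,764,310 in favor — approved.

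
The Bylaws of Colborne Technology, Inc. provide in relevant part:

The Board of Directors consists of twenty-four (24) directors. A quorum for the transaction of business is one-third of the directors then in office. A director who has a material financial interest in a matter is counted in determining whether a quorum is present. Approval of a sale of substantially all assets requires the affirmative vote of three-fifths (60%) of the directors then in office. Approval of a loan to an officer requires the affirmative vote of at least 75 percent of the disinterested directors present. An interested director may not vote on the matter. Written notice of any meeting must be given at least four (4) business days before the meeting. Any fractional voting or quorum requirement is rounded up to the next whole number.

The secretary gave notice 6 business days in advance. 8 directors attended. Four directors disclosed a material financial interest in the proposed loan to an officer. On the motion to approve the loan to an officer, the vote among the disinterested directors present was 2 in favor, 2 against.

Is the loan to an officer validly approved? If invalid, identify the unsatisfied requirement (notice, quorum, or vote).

Notice: 6 business days given; 4 required (6 ≥ 4). Satisfied.
Quorum: 8 present (interested directors count toward quorum); quorum is 8. Satisfied.
Vote: the loan to an officer requires three-fourths of the disinterested directors present (8 − 4 = 4). 3/4 of 4 = 3, so 3 affirmative votes are needed; 2 voted in favor. Not satisfied.

Invalid — vote requirement not satisfied.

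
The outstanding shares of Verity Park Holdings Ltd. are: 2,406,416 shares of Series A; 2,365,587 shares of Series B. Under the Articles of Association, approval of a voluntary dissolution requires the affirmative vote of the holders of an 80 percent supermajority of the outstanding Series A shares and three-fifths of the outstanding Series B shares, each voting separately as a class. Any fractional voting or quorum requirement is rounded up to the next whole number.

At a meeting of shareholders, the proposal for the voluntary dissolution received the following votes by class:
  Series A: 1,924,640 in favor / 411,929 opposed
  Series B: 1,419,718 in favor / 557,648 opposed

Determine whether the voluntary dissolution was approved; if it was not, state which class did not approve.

Not approved — the Series A shares did not give the required vote.

Series A: 4/5 of 2406416 = 1925132.80, rounded up to 1925133; 1,925,133 required, 1,924,640 in favor — not approved.
Series B: 3/5 of 2365587 = 1419352.20, rounded up to 1419353; 1,419,353 required, 1,419,718 in favor — approved.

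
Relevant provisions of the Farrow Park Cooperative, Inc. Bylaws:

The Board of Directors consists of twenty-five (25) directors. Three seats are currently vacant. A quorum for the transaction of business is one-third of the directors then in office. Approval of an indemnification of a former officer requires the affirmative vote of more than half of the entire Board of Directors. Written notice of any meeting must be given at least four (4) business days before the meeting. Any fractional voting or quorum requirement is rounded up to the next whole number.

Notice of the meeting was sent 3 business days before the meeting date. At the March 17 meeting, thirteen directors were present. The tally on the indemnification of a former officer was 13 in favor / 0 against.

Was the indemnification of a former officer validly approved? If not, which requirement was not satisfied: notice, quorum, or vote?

Invalid — notice requirement not satisfied.

Notice: 3 business days given; 4 required (3 < 4). Not satisfied.
Quorum: 13 present; quorum is 8. Satisfied.
Vote: the indemnification of a former officer requires a majority of the entire Board of Directors (25). A majority of 25 is 13, so 13 affirmative votes are needed; 13 voted in favor. Satisfied.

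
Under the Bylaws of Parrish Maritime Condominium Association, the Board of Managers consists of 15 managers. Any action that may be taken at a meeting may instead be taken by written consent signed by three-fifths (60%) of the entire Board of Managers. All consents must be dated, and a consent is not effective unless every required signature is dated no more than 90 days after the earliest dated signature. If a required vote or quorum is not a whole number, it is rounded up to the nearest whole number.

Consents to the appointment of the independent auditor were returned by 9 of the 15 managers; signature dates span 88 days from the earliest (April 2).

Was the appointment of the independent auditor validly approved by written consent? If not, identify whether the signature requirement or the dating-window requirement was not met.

Effective — both the signature and dating-window requirements are satisfied.

Signatures required: three-fifths (60%) of 15 — 3/5 of 15 = 9, so 9 needed; 9 signed. Sufficient.
Dating window: the latest signature is 88 days after the earliest; the limit is 90 days. Within the window.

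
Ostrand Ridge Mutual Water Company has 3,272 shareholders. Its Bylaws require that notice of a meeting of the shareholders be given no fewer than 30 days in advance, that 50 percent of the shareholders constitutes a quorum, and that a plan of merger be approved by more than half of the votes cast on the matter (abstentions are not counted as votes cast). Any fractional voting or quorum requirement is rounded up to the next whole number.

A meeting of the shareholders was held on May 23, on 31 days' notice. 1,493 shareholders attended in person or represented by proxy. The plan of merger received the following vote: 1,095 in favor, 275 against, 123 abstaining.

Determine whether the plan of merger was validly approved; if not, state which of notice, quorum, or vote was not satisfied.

Invalid — quorum requirement not satisfied.

Notice: 31 days given; 30 required. Satisfied.
Quorum: 50% of 3,272 = 1,636; 1,493 present. Not satisfied.
Vote: requires a majority of the votes cast (1,493 − 123 abstaining = 1,370); a majority of 1370 is 686, so 686 needed; 1,095 in favor. Satisfied.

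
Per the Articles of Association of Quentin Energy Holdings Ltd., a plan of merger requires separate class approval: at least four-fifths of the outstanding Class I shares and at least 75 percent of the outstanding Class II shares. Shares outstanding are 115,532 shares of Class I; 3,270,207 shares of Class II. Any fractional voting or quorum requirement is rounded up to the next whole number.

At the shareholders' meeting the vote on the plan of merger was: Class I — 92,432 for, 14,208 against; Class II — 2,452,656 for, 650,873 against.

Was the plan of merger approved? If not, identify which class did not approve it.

Approved — every class gave the required vote.

Class I: 4/5 of 115532 = 92425.60, rounded up to 92426; 92,426 required, 92,432 in favor — approved.
Class II: 3/4 of 3270207 = 2452655.25, rounded up to 2452656; 2,452,656 required, 2,452,656 in favor — approved.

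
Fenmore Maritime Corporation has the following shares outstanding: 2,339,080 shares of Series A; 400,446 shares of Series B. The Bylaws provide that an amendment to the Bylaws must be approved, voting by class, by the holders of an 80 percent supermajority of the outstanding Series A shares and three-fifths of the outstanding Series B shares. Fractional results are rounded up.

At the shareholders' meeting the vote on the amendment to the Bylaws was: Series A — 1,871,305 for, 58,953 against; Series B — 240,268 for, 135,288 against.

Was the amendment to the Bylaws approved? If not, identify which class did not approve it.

Series A: 4/5 of 2339080 = 1871264; 1,871,264 required, 1,871,305 in favor — approved.
Series B: 3/5 of 400446 = 240267.60, rounded up to 240268; 240,268 required, 240,268 in favor — approved.

Approved — every class gave the required vote.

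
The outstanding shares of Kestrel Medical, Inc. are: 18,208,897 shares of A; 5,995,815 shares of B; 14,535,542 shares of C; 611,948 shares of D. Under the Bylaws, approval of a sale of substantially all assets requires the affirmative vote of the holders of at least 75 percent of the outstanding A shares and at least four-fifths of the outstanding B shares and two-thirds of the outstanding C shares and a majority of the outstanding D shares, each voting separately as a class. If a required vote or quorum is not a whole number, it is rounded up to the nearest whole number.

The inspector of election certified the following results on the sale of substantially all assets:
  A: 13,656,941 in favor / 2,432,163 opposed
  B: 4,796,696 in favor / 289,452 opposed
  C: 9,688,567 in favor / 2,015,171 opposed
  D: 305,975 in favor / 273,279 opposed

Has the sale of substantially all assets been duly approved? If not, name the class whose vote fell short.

Not approved — the C shares did not give the required vote.

A: 3/4 of 18208897 = 13656672.75, rounded up to 13656673; 13,656,673 required, 13,656,941 in favor — approved.
B: 4/5 of 5995815 = 4796652; 4,796,652 required, 4,796,696 in favor — approved.
C: 2/3 of 14535542 = 9690361.33, rounded up to 9690362; 9,690,362 required, 9,688,567 in favor — not approved.
D: a majority of 611948 is 305975; 305,975 required, 305,975 in favor — approved.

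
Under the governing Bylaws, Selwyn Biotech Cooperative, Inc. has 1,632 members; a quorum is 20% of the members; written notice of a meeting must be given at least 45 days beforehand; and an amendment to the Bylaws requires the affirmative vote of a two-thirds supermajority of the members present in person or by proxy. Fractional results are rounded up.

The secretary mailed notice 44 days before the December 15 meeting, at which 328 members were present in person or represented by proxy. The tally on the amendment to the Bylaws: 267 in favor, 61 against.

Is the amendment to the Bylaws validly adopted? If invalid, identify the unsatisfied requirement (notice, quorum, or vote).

Invalid — notice requirement not satisfied.

Notice: 44 days given; 45 required. Not satisfied.
Quorum: 20% of 1,632 = 326.40, rounded up to 327; 328 present. Satisfied.
Vote: requires two-thirds of those present (328); 2/3 of 328 = 218.67, rounded up to 219, so 219 needed; 267 in favor. Satisfied.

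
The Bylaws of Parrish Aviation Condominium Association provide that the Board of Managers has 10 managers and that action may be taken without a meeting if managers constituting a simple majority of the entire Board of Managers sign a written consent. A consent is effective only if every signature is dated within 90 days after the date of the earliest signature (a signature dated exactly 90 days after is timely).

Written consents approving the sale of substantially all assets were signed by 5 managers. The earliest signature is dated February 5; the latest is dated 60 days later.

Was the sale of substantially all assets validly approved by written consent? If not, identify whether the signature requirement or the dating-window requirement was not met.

Not effective — insufficient signatures.

Signatures required: a simple majority of 10 — a majority of 10 is 6, so 6 needed; 5 signed. Insufficient.
Dating window: the latest signature is 60 days after the earliest; the limit is 90 days. Within the window.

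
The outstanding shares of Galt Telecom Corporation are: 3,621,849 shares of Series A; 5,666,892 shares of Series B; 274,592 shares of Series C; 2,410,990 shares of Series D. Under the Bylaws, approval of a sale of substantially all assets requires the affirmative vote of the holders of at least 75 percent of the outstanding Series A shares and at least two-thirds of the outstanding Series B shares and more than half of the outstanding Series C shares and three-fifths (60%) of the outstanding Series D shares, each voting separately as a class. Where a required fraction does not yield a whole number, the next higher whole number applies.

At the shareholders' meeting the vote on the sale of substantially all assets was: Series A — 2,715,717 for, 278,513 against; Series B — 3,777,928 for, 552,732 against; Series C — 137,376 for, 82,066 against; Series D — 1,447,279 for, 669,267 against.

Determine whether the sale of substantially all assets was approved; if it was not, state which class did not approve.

Not approved — the Series A shares did not give the required vote.

Series A: 3/4 of 3621849 = 2716386.75, rounded up to 2716387; 2,716,387 required, 2,715,717 in favor — not approved.
Series B: 2/3 of 5666892 = 3777928; 3,777,928 required, 3,777,928 in favor — approved.
Series C: a majority of 274592 is 137297; 137,297 required, 137,376 in favor — approved.
Series D: 3/5 of 2410990 = 1446594; 1,446,594 required, 1,447,279 in favor — approved.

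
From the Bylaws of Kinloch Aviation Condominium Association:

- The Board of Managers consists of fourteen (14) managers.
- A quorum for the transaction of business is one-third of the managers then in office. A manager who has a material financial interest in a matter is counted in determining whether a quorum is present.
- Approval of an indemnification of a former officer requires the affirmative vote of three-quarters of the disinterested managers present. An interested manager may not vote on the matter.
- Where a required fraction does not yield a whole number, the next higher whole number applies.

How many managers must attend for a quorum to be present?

1/3 of 14 = 4.67, rounded up to 5.

5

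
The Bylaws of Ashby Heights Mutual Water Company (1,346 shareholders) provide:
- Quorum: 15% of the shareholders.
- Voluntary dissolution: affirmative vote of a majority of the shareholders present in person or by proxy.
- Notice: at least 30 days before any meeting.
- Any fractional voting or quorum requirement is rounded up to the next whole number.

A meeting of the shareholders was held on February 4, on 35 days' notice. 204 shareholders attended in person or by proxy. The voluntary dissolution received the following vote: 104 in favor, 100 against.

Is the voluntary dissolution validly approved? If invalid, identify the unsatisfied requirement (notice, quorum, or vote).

Valid — all requirements satisfied.

Notice: 35 days given; 30 required. Satisfied.
Quorum: 15% of 1,346 = 201.90, rounded up to 202; 204 present. Satisfied.
Vote: requires a majority of those present (204); a majority of 204 is 103, so 103 needed; 104 in favor. Satisfied.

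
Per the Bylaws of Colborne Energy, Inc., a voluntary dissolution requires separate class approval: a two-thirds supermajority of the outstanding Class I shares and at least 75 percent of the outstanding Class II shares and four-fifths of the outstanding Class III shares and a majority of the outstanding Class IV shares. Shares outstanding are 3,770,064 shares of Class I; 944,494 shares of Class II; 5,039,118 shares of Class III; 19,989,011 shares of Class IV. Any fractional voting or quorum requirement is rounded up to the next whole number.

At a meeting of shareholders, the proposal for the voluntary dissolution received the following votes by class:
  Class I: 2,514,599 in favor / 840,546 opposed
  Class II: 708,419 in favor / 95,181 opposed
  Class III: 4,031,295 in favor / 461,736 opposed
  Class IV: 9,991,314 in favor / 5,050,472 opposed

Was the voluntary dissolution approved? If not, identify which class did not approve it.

Class I: 2/3 of 3770064 = 2513376; 2,513,376 required, 2,514,599 in favor — approved.
Class II: 3/4 of 944494 = 708370.50, rounded up to 708371; 708,371 required, 708,419 in favor — approved.
Class III: 4/5 of 5039118 = 4031294.40, rounded up to 4031295; 4,031,295 required, 4,031,295 in favor — approved.
Class IV: a majority of 19989011 is 9994506; 9,994,506 required, 9,991,314 in favor — not approved.

Not approved — the Class IV shares did not give the required vote.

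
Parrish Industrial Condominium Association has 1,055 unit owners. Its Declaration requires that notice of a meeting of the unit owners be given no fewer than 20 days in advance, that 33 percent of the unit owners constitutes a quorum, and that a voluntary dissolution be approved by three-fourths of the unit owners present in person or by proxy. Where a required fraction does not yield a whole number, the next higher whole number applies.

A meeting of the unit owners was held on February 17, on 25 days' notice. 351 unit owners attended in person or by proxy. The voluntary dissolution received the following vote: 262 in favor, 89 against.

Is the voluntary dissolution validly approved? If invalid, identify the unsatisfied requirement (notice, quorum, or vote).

Notice: 25 days given; 20 required. Satisfied.
Quorum: 33% of 1,055 = 348.15, rounded up to 349; 351 present. Satisfied.
Vote: requires three-fourths of those present (351); 3/4 of 351 = 263.25, rounded up to 264, so 264 needed; 262 in favor. Not satisfied.

Invalid — vote requirement not satisfied.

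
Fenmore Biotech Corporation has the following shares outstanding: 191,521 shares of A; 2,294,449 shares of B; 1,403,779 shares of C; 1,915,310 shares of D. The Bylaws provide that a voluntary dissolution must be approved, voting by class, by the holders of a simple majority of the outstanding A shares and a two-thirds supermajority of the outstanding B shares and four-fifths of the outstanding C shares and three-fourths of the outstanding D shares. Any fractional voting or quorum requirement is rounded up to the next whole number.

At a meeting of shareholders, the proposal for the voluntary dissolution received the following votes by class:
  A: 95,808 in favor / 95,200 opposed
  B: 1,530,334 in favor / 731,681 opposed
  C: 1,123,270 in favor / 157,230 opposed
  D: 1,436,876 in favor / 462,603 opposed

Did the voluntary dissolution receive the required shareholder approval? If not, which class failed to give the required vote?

A: a majority of 191521 is 95761; 95,761 required, 95,808 in favor — approved.
B: 2/3 of 2294449 = 1529632.67, rounded up to 1529633; 1,529,633 required, 1,530,334 in favor — approved.
C: 4/5 of 1403779 = 1123023.20, rounded up to 1123024; 1,123,024 required, 1,123,270 in favor — approved.
D: 3/4 of 1915310 = 1436482.50, rounded up to 1436483; 1,436,483 required, 1,436,876 in favor — approved.

Approved — every class gave the required vote.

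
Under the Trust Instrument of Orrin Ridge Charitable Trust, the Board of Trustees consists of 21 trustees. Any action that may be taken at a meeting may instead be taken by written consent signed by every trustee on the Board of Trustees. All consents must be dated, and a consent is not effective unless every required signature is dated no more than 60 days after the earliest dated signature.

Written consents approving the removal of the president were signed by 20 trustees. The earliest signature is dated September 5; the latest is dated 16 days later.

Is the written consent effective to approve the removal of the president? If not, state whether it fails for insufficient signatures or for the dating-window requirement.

Not effective — insufficient signatures.

Signatures required: the unanimous vote of 21 — unanimous means all 21, so 21 needed; 20 signed. Insufficient.
Dating window: the latest signature is 16 days after the earliest; the limit is 60 days. Within the window.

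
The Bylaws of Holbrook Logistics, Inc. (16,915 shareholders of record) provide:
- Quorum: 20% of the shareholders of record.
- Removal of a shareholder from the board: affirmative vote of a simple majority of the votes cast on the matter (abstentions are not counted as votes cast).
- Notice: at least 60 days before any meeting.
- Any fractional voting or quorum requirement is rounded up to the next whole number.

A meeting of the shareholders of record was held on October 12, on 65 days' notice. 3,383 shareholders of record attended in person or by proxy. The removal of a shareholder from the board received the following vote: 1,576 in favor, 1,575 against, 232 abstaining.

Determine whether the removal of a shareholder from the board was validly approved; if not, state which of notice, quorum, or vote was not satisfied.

Valid — all requirements satisfied.

Notice: 65 days given; 60 required. Satisfied.
Quorum: 20% of 16,915 = 3,383; 3,383 present. Satisfied.
Vote: requires a majority of the votes cast (3,383 − 232 abstaining = 3,151); a majority of 3151 is 1576, so 1,576 needed; 1,576 in favor. Satisfied.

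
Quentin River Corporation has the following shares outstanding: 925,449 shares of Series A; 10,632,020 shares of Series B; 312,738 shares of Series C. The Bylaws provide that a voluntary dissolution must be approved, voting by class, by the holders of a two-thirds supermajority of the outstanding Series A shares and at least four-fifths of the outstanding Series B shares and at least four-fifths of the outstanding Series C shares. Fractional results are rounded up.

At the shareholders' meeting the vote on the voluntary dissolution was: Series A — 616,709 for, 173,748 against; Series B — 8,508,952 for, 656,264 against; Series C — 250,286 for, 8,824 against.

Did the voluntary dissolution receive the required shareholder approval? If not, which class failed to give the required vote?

Not approved — the Series A shares did not give the required vote.

Series A: 2/3 of 925449 = 616966; 616,966 required, 616,709 in favor — not approved.
Series B: 4/5 of 10632020 = 8505616; 8,505,616 required, 8,508,952 in favor — approved.
Series C: 4/5 of 312738 = 250190.40, rounded up to 250191; 250,191 required, 250,286 in favor — approved.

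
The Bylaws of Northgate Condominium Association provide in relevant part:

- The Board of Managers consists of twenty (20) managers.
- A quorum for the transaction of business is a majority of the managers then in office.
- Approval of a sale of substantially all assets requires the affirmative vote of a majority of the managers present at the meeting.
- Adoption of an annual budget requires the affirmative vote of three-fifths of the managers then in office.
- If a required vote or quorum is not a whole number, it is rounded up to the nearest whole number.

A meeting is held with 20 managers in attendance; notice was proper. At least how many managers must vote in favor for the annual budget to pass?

12

The annual budget requires three-fifths of the managers then in office (20).
3/5 of 20 = 12.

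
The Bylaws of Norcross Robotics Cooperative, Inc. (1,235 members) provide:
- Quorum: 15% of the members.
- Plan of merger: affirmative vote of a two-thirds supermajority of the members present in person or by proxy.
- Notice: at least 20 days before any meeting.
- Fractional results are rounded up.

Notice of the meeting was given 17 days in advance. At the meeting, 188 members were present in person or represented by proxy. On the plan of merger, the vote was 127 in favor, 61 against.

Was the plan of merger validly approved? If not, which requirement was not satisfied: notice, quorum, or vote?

Invalid — notice requirement not satisfied.

Notice: 17 days given; 20 required. Not satisfied.
Quorum: 15% of 1,235 = 185.25, rounded up to 186; 188 present. Satisfied.
Vote: requires two-thirds of those present (188); 2/3 of 188 = 125.33, rounded up to 126, so 126 needed; 127 in favor. Satisfied.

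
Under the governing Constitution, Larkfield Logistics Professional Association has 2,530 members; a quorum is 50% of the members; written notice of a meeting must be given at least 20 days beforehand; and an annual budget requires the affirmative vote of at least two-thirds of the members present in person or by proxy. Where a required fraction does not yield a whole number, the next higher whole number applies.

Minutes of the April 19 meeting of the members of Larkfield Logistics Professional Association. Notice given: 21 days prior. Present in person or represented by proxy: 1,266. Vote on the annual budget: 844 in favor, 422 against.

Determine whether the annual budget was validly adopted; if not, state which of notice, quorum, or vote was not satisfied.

Notice: 21 days given; 20 required. Satisfied.
Quorum: 50% of 2,530 = 1,265; 1,266 present. Satisfied.
Vote: requires two-thirds of those present (1,266); 2/3 of 1266 = 844, so 844 needed; 844 in favor. Satisfied.

Valid — all requirements satisfied.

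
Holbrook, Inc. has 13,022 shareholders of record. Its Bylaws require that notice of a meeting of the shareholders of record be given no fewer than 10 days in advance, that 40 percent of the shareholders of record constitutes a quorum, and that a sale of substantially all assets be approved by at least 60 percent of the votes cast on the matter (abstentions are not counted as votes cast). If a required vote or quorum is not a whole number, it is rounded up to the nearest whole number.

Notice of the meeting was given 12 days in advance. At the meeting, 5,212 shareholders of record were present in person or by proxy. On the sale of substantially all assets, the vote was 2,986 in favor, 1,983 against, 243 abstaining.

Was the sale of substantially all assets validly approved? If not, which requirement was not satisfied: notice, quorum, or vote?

Notice: 12 days given; 10 required. Satisfied.
Quorum: 40% of 13,022 = 5,208.80, rounded up to 5,209; 5,212 present. Satisfied.
Vote: requires three-fifths of the votes cast (5,212 − 243 abstaining = 4,969); 3/5 of 4969 = 2981.40, rounded up to 2982, so 2,982 needed; 2,986 in favor. Satisfied.

Valid — all requirements satisfied.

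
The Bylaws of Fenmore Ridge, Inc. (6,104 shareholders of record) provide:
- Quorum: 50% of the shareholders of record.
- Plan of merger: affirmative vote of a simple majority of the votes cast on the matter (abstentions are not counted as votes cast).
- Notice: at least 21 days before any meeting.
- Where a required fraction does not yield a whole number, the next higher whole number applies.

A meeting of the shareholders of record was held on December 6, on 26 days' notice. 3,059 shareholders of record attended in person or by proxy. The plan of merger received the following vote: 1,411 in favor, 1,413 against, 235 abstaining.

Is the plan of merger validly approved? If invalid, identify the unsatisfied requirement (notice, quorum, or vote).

Invalid — vote requirement not satisfied.

Notice: 26 days given; 21 required. Satisfied.
Quorum: 50% of 6,104 = 3,052; 3,059 present. Satisfied.
Vote: requires a majority of the votes cast (3,059 − 235 abstaining = 2,824); a majority of 2824 is 1413, so 1,413 needed; 1,411 in favor. Not satisfied.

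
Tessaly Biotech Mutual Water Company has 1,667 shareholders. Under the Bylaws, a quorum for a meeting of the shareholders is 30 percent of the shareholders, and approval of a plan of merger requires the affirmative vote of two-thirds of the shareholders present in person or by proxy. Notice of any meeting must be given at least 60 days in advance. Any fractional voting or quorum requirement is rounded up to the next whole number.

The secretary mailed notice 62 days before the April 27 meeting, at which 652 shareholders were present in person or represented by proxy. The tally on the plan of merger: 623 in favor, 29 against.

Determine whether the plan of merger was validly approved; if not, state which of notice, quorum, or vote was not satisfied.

Valid — all requirements satisfied.

Notice: 62 days given; 60 required. Satisfied.
Quorum: 30% of 1,667 = 500.10, rounded up to 501; 652 present. Satisfied.
Vote: requires two-thirds of those present (652); 2/3 of 652 = 434.67, rounded up to 435, so 435 needed; 623 in favor. Satisfied.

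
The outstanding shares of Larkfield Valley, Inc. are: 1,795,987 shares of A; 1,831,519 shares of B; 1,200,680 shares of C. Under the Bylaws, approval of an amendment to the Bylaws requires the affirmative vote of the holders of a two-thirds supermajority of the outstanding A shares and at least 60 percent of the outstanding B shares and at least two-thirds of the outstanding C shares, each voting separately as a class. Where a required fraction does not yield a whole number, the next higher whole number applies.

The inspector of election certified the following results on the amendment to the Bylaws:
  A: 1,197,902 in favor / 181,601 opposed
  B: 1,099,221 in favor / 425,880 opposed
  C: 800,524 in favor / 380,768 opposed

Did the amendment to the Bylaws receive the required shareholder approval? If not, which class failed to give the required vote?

Approved — every class gave the required vote.

A: 2/3 of 1795987 = 1197324.67, rounded up to 1197325; 1,197,325 required, 1,197,902 in favor — approved.
B: 3/5 of 1831519 = 1098911.40, rounded up to 1098912; 1,098,912 required, 1,099,221 in favor — approved.
C: 2/3 of 1200680 = 800453.33, rounded up to 800454; 800,454 required, 800,524 in favor — approved.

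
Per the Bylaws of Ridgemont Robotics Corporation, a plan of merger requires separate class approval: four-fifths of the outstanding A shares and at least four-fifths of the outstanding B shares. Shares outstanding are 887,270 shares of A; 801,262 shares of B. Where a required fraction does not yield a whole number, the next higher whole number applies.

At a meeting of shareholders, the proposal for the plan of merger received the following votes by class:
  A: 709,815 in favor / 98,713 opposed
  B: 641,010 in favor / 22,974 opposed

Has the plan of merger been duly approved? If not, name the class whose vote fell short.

A: 4/5 of 887270 = 709816; 709,816 required, 709,815 in favor — not approved.
B: 4/5 of 801262 = 641009.60, rounded up to 641010; 641,010 required, 641,010 in favor — approved.

Not approved — the A shares did not give the required vote.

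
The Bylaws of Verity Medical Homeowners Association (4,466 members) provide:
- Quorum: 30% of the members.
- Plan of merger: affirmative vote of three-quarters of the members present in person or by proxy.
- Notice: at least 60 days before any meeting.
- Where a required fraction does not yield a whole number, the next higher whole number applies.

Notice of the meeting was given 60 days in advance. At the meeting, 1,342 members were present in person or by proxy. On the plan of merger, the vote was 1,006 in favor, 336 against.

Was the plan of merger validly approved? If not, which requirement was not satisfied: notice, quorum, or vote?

Notice: 60 days given; 60 required. Satisfied.
Quorum: 30% of 4,466 = 1,339.80, rounded up to 1,340; 1,342 present. Satisfied.
Vote: requires three-fourths of those present (1,342); 3/4 of 1342 = 1006.50, rounded up to 1007, so 1,007 needed; 1,006 in favor. Not satisfied.

Invalid — vote requirement not satisfied.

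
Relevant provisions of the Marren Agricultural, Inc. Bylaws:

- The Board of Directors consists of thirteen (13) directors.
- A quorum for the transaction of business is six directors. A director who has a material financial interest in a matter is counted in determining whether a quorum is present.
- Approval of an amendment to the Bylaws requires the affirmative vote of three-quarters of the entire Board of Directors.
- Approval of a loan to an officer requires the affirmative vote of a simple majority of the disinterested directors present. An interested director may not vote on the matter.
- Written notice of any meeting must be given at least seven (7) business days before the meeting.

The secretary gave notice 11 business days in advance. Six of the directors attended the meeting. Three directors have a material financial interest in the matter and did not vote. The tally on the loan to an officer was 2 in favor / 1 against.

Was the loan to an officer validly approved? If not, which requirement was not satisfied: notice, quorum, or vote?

Notice: 11 business days given; 7 required (11 ≥ 7). Satisfied.
Quorum: 6 present (interested directors count toward quorum); quorum is 6. Satisfied.
Vote: the loan to an officer requires a majority of the disinterested directors present (6 − 3 = 3). A majority of 3 is 2, so 2 affirmative votes are needed; 2 voted in favor. Satisfied.

Valid — all requirements satisfied.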